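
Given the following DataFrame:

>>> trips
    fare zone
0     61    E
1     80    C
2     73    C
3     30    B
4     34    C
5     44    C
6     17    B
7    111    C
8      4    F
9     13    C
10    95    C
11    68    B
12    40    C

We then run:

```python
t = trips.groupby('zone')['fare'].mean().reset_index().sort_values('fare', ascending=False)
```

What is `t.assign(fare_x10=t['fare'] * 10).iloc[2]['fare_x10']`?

group by zone, mean of fare:
zone
B    38.333333
C    61.250000
E    61.000000
F     4.000000
Name: fare, dtype: float64
reset_index():
  zone       fare
0    B  38.333333
1    C  61.250000
2    E  61.000000
3    F   4.000000
sort by fare descending:
  zone       fare
1    C  61.250000
2    E  61.000000
0    B  38.333333
3    F   4.000000
add column fare_x10 = t['fare'] * 10:
  zone       fare    fare_x10
1    C  61.250000  612.500000
2    E  61.000000  610.000000
0    B  38.333333  383.333333
3    F   4.000000   40.000000

383.333333333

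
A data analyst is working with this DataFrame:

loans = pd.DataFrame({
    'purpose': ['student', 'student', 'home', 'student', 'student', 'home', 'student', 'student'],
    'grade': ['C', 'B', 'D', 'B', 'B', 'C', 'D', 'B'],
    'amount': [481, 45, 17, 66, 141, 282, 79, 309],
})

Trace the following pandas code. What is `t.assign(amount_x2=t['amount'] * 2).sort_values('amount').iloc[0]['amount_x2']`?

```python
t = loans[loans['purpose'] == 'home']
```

filter rows where purpose == 'home':
  purpose grade  amount
2    home     D      17
5    home     C     282
add column amount_x2 = t['amount'] * 2:
  purpose grade  amount  amount_x2
2    home     D      17         34
5    home     C     282        564
sort by amount:
  purpose grade  amount  amount_x2
2    home     D      17         34
5    home     C     282        564
Then the value at position 0, column 'amount_x2': 34

34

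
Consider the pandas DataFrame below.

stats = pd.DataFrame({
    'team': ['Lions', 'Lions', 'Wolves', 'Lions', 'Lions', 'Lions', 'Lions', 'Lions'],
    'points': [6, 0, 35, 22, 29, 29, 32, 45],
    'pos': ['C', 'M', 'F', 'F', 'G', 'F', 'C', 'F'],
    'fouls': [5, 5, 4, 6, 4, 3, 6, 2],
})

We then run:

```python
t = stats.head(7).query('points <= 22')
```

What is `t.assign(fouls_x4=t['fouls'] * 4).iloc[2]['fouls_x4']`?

take first 7 rows:
     team  points pos  fouls
0   Lions       6   C      5
1   Lions       0   M      5
2  Wolves      35   F      4
3   Lions      22   F      6
4   Lions      29   G      4
5   Lions      29   F      3
6   Lions      32   C      6
filter rows where points <= 22:
    team  points pos  fouls
0  Lions       6   C      5
1  Lions       0   M      5
3  Lions      22   F      6
add column fouls_x4 = t['fouls'] * 4:
    team  points pos  fouls  fouls_x4
0  Lions       6   C      5        20
1  Lions       0   M      5        20
3  Lions      22   F      6        24
Reading off the value at position 2, column 'fouls_x4', we get 24.

24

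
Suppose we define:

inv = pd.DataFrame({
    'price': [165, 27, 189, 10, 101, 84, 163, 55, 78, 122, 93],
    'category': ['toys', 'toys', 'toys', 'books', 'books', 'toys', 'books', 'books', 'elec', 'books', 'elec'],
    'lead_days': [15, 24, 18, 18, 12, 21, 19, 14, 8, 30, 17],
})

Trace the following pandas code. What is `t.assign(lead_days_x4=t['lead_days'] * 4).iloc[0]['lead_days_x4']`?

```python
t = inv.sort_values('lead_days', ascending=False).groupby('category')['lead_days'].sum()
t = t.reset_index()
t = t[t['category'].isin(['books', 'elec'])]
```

sort by lead_days descending:
    price category  lead_days
9     122    books         30
1      27     toys         24
5      84     toys         21
6     163    books         19
2     189     toys         18
3      10    books         18
10     93     elec         17
0     165     toys         15
7      55    books         14
4     101    books         12
8      78     elec          8
group by category, sum of lead_days:
category
books    93
elec     25
toys     78
Name: lead_days, dtype: int64
reset_index():
  category  lead_days
0    books         93
1     elec         25
2     toys         78
filter rows where category in ['books', 'elec']:
  category  lead_days
0    books         93
1     elec         25
add column lead_days_x4 = t['lead_days'] * 4:
  category  lead_days  lead_days_x4
0    books         93           372
1     elec         25           100

372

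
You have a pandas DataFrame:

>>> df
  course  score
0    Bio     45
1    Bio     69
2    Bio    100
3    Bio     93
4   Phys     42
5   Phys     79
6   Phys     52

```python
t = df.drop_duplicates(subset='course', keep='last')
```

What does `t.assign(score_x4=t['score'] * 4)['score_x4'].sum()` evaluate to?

580

drop duplicate course (keep=last):
  course  score
3    Bio     93
6   Phys     52
add column score_x4 = t['score'] * 4:
  course  score  score_x4
3    Bio     93       372
6   Phys     52       208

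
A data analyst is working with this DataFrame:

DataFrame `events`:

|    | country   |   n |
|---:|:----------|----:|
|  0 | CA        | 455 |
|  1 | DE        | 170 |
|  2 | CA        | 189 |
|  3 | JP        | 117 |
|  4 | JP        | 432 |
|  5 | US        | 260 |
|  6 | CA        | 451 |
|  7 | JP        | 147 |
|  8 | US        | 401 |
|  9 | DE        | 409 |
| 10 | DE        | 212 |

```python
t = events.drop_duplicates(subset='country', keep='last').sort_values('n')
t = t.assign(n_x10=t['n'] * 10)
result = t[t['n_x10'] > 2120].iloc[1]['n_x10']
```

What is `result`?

4510

drop duplicate country (keep=last):
   country    n
6       CA  451
7       JP  147
8       US  401
10      DE  212
sort by n:
   country    n
7       JP  147
10      DE  212
8       US  401
6       CA  451
add column n_x10 = t['n'] * 10:
   country    n  n_x10
7       JP  147   1470
10      DE  212   2120
8       US  401   4010
6       CA  451   4510
filter rows where n_x10 > 2120:
  country    n  n_x10
8      US  401   4010
6      CA  451   4510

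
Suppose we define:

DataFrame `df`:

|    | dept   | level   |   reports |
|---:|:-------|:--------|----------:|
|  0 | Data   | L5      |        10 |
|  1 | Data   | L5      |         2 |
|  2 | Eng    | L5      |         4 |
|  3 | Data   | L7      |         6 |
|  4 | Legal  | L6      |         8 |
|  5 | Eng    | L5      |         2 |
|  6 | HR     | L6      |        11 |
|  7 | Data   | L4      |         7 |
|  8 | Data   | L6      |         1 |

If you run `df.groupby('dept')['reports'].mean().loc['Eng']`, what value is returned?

3.0

group by dept, mean of reports:
dept
Data      5.2
Eng       3.0
HR       11.0
Legal     8.0
Name: reports, dtype: float64
value at index 'Eng' → 3.0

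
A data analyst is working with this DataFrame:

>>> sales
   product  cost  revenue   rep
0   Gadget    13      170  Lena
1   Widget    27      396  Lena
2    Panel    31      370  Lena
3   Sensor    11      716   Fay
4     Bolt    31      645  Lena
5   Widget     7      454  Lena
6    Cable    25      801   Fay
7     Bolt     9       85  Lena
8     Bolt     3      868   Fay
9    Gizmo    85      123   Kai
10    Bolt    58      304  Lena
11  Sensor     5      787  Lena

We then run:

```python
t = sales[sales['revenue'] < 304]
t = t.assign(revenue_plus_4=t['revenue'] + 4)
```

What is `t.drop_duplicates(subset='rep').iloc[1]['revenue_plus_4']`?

127

filter rows where revenue < 304:
  product  cost  revenue   rep
0  Gadget    13      170  Lena
7    Bolt     9       85  Lena
9   Gizmo    85      123   Kai
add column revenue_plus_4 = t['revenue'] + 4:
  product  cost  revenue   rep  revenue_plus_4
0  Gadget    13      170  Lena             174
7    Bolt     9       85  Lena              89
9   Gizmo    85      123   Kai             127
drop duplicate rep (keep=first):
  product  cost  revenue   rep  revenue_plus_4
0  Gadget    13      170  Lena             174
9   Gizmo    85      123   Kai             127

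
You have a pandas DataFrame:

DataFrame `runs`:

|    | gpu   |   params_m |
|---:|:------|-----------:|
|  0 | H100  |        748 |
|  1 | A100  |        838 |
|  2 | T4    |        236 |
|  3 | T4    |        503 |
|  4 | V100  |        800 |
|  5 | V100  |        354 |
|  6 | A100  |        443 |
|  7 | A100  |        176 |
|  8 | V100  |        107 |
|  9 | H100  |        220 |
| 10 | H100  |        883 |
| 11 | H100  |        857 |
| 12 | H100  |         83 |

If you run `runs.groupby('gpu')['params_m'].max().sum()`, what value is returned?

3024

group by gpu, max of params_m:
gpu
A100    838
H100    883
T4      503
V100    800
Name: params_m, dtype: int64
The sum of the resulting series is 3024.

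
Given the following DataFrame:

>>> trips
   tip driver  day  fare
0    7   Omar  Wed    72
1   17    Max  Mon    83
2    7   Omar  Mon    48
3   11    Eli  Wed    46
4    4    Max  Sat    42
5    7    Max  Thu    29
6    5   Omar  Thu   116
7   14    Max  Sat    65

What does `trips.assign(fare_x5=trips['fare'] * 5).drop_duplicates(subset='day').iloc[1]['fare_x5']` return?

415

add column fare_x5 = trips['fare'] * 5:
   tip driver  day  fare  fare_x5
0    7   Omar  Wed    72      360
1   17    Max  Mon    83      415
2    7   Omar  Mon    48      240
3   11    Eli  Wed    46      230
4    4    Max  Sat    42      210
5    7    Max  Thu    29      145
6    5   Omar  Thu   116      580
7   14    Max  Sat    65      325
drop duplicate day (keep=first):
   tip driver  day  fare  fare_x5
0    7   Omar  Wed    72      360
1   17    Max  Mon    83      415
4    4    Max  Sat    42      210
5    7    Max  Thu    29      145
So iloc[1]['fare_x5'] = 415.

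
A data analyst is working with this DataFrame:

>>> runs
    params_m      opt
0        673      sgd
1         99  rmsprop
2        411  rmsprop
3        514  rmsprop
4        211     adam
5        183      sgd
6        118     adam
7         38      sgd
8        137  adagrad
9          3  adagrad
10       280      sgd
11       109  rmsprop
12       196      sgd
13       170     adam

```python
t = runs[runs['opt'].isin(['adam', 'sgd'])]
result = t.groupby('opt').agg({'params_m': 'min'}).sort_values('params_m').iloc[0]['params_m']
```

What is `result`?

38

filter rows where opt in ['adam', 'sgd']:
    params_m   opt
0        673   sgd
4        211  adam
5        183   sgd
6        118  adam
7         38   sgd
10       280   sgd
12       196   sgd
13       170  adam
group by opt, min of params_m:
      params_m
opt           
adam       118
sgd         38
sort by params_m:
      params_m
opt           
sgd         38
adam       118
Finally, value at position 0, column 'params_m' = 38.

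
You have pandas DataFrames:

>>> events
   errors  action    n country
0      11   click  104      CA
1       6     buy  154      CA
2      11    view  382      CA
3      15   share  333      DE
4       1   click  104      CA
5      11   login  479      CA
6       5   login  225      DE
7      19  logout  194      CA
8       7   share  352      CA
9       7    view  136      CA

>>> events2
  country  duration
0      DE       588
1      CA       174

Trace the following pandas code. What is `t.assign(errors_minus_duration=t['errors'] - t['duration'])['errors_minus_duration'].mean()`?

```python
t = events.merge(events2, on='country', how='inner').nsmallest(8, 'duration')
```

-164.875

merge on 'country' (how='inner') → 10 rows:
   errors  action    n country  duration
0      11   click  104      CA       174
1       6     buy  154      CA       174
2      11    view  382      CA       174
3      15   share  333      DE       588
4       1   click  104      CA       174
5      11   login  479      CA       174
6       5   login  225      DE       588
7      19  logout  194      CA       174
8       7   share  352      CA       174
9       7    view  136      CA       174
take 8 rows with smallest duration:
   errors  action    n country  duration
0      11   click  104      CA       174
1       6     buy  154      CA       174
2      11    view  382      CA       174
4       1   click  104      CA       174
5      11   login  479      CA       174
7      19  logout  194      CA       174
8       7   share  352      CA       174
9       7    view  136      CA       174
add column errors_minus_duration = t['errors'] - t['duration']:
   errors  action    n country  duration  errors_minus_duration
0      11   click  104      CA       174                   -163
1       6     buy  154      CA       174                   -168
2      11    view  382      CA       174                   -163
4       1   click  104      CA       174                   -173
5      11   login  479      CA       174                   -163
7      19  logout  194      CA       174                   -155
8       7   share  352      CA       174                   -167
9       7    view  136      CA       174                   -167
The mean of column 'errors_minus_duration' is -164.875.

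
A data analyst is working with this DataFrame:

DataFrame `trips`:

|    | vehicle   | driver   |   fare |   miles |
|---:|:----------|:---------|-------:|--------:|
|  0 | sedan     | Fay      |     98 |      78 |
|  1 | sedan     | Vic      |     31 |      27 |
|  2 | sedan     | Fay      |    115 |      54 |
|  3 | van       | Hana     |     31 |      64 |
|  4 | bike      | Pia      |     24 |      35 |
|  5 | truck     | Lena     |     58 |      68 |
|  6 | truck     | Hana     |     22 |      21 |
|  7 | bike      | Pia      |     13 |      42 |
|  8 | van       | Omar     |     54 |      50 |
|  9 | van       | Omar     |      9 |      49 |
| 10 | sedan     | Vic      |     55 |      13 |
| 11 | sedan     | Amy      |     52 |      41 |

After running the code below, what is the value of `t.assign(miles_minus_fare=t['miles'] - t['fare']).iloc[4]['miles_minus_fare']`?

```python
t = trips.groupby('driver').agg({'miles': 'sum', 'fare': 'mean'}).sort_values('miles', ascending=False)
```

10.0

group by driver: sum(miles), mean(fare):
        miles   fare
driver              
Amy        41   52.0
Fay       132  106.5
Hana       85   26.5
Lena       68   58.0
Omar       99   31.5
Pia        77   18.5
Vic        40   43.0
sort by miles descending:
        miles   fare
driver              
Fay       132  106.5
Omar       99   31.5
Hana       85   26.5
Pia        77   18.5
Lena       68   58.0
Amy        41   52.0
Vic        40   43.0
add column miles_minus_fare = t['miles'] - t['fare']:
        miles   fare  miles_minus_fare
driver                                
Fay       132  106.5              25.5
Omar       99   31.5              67.5
Hana       85   26.5              58.5
Pia        77   18.5              58.5
Lena       68   58.0              10.0
Amy        41   52.0             -11.0
Vic        40   43.0              -3.0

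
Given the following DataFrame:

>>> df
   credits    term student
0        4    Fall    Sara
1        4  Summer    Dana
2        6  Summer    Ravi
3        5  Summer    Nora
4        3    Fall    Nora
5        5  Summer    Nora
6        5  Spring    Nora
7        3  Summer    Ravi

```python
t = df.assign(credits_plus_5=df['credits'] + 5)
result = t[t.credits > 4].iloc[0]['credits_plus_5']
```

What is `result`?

add column credits_plus_5 = df['credits'] + 5:
   credits    term student  credits_plus_5
0        4    Fall    Sara               9
1        4  Summer    Dana               9
2        6  Summer    Ravi              11
3        5  Summer    Nora              10
4        3    Fall    Nora               8
5        5  Summer    Nora              10
6        5  Spring    Nora              10
7        3  Summer    Ravi               8
filter rows where credits > 4:
   credits    term student  credits_plus_5
2        6  Summer    Ravi              11
3        5  Summer    Nora              10
5        5  Summer    Nora              10
6        5  Spring    Nora              10
Then the value at position 0, column 'credits_plus_5': 11

11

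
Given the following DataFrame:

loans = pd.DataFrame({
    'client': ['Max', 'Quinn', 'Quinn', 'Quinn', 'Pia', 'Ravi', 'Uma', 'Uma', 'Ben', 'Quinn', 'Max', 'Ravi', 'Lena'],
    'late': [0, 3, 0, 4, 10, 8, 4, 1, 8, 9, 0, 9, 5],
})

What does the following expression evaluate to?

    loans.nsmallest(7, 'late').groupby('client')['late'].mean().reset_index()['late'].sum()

take 7 rows with smallest late:
   client  late
0     Max     0
2   Quinn     0
10    Max     0
7     Uma     1
1   Quinn     3
3   Quinn     4
6     Uma     4
group by client, mean of late:
client
Max      0.000000
Quinn    2.333333
Uma      2.500000
Name: late, dtype: float64
reset_index():
  client      late
0    Max  0.000000
1  Quinn  2.333333
2    Uma  2.500000

4.83333333333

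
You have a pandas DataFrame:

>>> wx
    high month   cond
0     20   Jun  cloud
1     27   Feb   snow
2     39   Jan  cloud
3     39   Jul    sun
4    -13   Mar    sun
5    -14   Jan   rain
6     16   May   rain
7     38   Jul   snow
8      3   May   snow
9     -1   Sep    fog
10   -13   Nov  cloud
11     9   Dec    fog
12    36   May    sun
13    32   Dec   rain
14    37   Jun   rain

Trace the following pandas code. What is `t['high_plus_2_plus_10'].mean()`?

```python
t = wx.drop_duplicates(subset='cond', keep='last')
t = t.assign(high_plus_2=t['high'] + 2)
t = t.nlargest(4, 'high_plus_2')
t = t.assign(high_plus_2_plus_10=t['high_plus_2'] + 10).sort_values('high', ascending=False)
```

drop duplicate cond (keep=last):
    high month   cond
8      3   May   snow
10   -13   Nov  cloud
11     9   Dec    fog
12    36   May    sun
14    37   Jun   rain
add column high_plus_2 = t['high'] + 2:
    high month   cond  high_plus_2
8      3   May   snow            5
10   -13   Nov  cloud          -11
11     9   Dec    fog           11
12    36   May    sun           38
14    37   Jun   rain           39
take 4 rows with largest high_plus_2:
    high month  cond  high_plus_2
14    37   Jun  rain           39
12    36   May   sun           38
11     9   Dec   fog           11
8      3   May  snow            5
add column high_plus_2_plus_10 = t['high_plus_2'] + 10:
    high month  cond  high_plus_2  high_plus_2_plus_10
14    37   Jun  rain           39                   49
12    36   May   sun           38                   48
11     9   Dec   fog           11                   21
8      3   May  snow            5                   15
sort by high descending:
    high month  cond  high_plus_2  high_plus_2_plus_10
14    37   Jun  rain           39                   49
12    36   May   sun           38                   48
11     9   Dec   fog           11                   21
8      3   May  snow            5                   15

33.25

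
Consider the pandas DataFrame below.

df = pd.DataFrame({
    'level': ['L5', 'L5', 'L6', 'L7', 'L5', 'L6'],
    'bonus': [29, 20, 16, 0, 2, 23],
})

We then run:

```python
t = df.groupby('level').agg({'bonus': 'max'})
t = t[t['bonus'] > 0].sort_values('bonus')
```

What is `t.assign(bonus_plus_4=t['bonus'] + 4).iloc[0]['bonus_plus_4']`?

group by level, max of bonus:
       bonus
level       
L5        29
L6        23
L7         0
filter rows where bonus > 0:
       bonus
level       
L5        29
L6        23
sort by bonus:
       bonus
level       
L6        23
L5        29
add column bonus_plus_4 = t['bonus'] + 4:
       bonus  bonus_plus_4
level                     
L6        23            27
L5        29            33
So iloc[0]['bonus_plus_4'] = 27.

27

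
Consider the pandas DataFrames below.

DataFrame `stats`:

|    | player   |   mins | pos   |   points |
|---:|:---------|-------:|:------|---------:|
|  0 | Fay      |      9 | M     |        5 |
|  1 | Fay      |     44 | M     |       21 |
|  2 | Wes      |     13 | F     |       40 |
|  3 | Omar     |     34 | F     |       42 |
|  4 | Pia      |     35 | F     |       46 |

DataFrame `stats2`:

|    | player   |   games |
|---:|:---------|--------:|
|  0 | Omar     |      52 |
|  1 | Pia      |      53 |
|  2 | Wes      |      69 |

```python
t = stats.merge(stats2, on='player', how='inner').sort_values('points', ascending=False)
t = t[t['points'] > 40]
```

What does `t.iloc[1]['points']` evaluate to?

merge on 'player' (how='inner') → 3 rows:
  player  mins pos  points  games
0    Wes    13   F      40     69
1   Omar    34   F      42     52
2    Pia    35   F      46     53
sort by points descending:
  player  mins pos  points  games
2    Pia    35   F      46     53
1   Omar    34   F      42     52
0    Wes    13   F      40     69
filter rows where points > 40:
  player  mins pos  points  games
2    Pia    35   F      46     53
1   Omar    34   F      42     52
The value at position 1, column 'points' is 42.

42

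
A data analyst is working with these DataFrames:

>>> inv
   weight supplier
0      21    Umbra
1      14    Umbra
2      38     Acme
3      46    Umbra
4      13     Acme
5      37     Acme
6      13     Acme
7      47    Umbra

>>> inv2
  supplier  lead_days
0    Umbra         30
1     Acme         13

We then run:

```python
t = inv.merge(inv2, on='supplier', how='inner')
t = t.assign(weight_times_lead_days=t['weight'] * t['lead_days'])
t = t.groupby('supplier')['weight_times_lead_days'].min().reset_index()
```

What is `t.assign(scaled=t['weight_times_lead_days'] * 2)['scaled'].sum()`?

1178

merge on 'supplier' (how='inner') → 8 rows:
   weight supplier  lead_days
0      21    Umbra         30
1      14    Umbra         30
2      38     Acme         13
3      46    Umbra         30
4      13     Acme         13
5      37     Acme         13
6      13     Acme         13
7      47    Umbra         30
add column weight_times_lead_days = t['weight'] * t['lead_days']:
   weight supplier  lead_days  weight_times_lead_days
0      21    Umbra         30                     630
1      14    Umbra         30                     420
2      38     Acme         13                     494
3      46    Umbra         30                    1380
4      13     Acme         13                     169
5      37     Acme         13                     481
6      13     Acme         13                     169
7      47    Umbra         30                    1410
group by supplier, min of weight_times_lead_days:
supplier
Acme     169
Umbra    420
Name: weight_times_lead_days, dtype: int64
reset_index():
  supplier  weight_times_lead_days
0     Acme                     169
1    Umbra                     420
add column scaled = t['weight_times_lead_days'] * 2:
  supplier  weight_times_lead_days  scaled
0     Acme                     169     338
1    Umbra                     420     840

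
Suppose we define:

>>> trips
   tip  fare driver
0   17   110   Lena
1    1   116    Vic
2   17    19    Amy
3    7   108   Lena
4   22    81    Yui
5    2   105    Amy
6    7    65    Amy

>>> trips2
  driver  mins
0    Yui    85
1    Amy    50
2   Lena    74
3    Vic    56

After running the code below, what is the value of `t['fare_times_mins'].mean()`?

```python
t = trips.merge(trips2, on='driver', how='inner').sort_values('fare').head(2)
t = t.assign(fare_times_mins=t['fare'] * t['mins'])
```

merge on 'driver' (how='inner') → 7 rows:
   tip  fare driver  mins
0   17   110   Lena    74
1    1   116    Vic    56
2   17    19    Amy    50
3    7   108   Lena    74
4   22    81    Yui    85
5    2   105    Amy    50
6    7    65    Amy    50
sort by fare:
   tip  fare driver  mins
2   17    19    Amy    50
6    7    65    Amy    50
4   22    81    Yui    85
5    2   105    Amy    50
3    7   108   Lena    74
0   17   110   Lena    74
1    1   116    Vic    56
take first 2 rows:
   tip  fare driver  mins
2   17    19    Amy    50
6    7    65    Amy    50
add column fare_times_mins = t['fare'] * t['mins']:
   tip  fare driver  mins  fare_times_mins
2   17    19    Amy    50              950
6    7    65    Amy    50             3250
So mean() = 2100.0.

2100.0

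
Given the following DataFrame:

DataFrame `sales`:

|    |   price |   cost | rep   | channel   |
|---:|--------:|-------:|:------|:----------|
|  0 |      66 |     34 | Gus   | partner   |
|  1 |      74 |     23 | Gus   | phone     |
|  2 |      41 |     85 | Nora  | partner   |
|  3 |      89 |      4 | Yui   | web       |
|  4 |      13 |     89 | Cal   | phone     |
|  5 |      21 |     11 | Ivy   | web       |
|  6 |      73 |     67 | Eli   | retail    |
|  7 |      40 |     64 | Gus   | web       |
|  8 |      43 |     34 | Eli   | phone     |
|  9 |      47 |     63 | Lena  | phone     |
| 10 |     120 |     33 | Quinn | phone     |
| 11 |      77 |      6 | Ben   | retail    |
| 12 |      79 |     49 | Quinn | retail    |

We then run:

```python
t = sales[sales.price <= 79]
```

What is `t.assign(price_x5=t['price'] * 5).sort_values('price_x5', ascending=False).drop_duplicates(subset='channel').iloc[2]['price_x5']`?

filter rows where price <= 79:
    price  cost    rep  channel
0      66    34    Gus  partner
1      74    23    Gus    phone
2      41    85   Nora  partner
4      13    89    Cal    phone
5      21    11    Ivy      web
6      73    67    Eli   retail
7      40    64    Gus      web
8      43    34    Eli    phone
9      47    63   Lena    phone
11     77     6    Ben   retail
12     79    49  Quinn   retail
add column price_x5 = t['price'] * 5:
    price  cost    rep  channel  price_x5
0      66    34    Gus  partner       330
1      74    23    Gus    phone       370
2      41    85   Nora  partner       205
4      13    89    Cal    phone        65
5      21    11    Ivy      web       105
6      73    67    Eli   retail       365
7      40    64    Gus      web       200
8      43    34    Eli    phone       215
9      47    63   Lena    phone       235
11     77     6    Ben   retail       385
12     79    49  Quinn   retail       395
sort by price_x5 descending:
    price  cost    rep  channel  price_x5
12     79    49  Quinn   retail       395
11     77     6    Ben   retail       385
1      74    23    Gus    phone       370
6      73    67    Eli   retail       365
0      66    34    Gus  partner       330
9      47    63   Lena    phone       235
8      43    34    Eli    phone       215
2      41    85   Nora  partner       205
7      40    64    Gus      web       200
5      21    11    Ivy      web       105
4      13    89    Cal    phone        65
drop duplicate channel (keep=first):
    price  cost    rep  channel  price_x5
12     79    49  Quinn   retail       395
1      74    23    Gus    phone       370
0      66    34    Gus  partner       330
7      40    64    Gus      web       200

330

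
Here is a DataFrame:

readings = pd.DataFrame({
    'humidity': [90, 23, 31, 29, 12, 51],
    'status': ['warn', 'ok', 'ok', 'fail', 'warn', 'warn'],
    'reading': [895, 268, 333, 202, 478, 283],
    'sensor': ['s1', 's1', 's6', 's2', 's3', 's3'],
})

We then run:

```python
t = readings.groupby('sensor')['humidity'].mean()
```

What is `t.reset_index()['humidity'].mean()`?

37.0

group by sensor, mean of humidity:
sensor
s1    56.5
s2    29.0
s3    31.5
s6    31.0
Name: humidity, dtype: float64
reset_index():
  sensor  humidity
0     s1      56.5
1     s2      29.0
2     s3      31.5
3     s6      31.0
So mean() = 37.0.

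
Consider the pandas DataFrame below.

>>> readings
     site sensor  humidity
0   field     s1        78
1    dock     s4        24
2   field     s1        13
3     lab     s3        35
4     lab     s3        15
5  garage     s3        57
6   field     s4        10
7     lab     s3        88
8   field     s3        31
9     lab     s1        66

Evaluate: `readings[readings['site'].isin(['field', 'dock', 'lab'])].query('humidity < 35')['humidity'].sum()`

filter rows where site in ['field', 'dock', 'lab']:
    site sensor  humidity
0  field     s1        78
1   dock     s4        24
2  field     s1        13
3    lab     s3        35
4    lab     s3        15
6  field     s4        10
7    lab     s3        88
8  field     s3        31
9    lab     s1        66
filter rows where humidity < 35:
    site sensor  humidity
1   dock     s4        24
2  field     s1        13
4    lab     s3        15
6  field     s4        10
8  field     s3        31
So sum() = 93.

93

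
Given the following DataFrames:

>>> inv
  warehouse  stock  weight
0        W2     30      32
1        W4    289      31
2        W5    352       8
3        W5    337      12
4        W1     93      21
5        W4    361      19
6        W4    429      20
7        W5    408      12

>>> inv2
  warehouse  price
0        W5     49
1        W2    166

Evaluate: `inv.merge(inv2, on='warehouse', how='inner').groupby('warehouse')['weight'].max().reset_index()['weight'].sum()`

merge on 'warehouse' (how='inner') → 4 rows:
  warehouse  stock  weight  price
0        W2     30      32    166
1        W5    352       8     49
2        W5    337      12     49
3        W5    408      12     49
group by warehouse, max of weight:
warehouse
W2    32
W5    12
Name: weight, dtype: int64
reset_index():
  warehouse  weight
0        W2      32
1        W5      12
The sum of column 'weight' is 44.

44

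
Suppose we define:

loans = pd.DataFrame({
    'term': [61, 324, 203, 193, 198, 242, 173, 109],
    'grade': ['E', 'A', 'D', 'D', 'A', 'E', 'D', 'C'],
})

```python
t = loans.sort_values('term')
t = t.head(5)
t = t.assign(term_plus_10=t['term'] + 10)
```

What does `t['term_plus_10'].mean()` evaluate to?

sort by term:
   term grade
0    61     E
7   109     C
6   173     D
3   193     D
4   198     A
2   203     D
5   242     E
1   324     A
take first 5 rows:
   term grade
0    61     E
7   109     C
6   173     D
3   193     D
4   198     A
add column term_plus_10 = t['term'] + 10:
   term grade  term_plus_10
0    61     E            71
7   109     C           119
6   173     D           183
3   193     D           203
4   198     A           208

156.8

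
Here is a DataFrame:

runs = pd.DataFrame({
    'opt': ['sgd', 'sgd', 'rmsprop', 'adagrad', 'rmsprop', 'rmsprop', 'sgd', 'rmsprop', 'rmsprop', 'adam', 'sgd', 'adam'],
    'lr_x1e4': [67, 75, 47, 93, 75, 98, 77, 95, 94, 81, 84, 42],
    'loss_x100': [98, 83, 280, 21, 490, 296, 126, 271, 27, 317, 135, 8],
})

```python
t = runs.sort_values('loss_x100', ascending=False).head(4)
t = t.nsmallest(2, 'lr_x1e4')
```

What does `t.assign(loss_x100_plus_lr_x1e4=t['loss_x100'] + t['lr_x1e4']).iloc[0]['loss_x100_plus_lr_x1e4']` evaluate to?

sort by loss_x100 descending:
        opt  lr_x1e4  loss_x100
4   rmsprop       75        490
9      adam       81        317
5   rmsprop       98        296
2   rmsprop       47        280
7   rmsprop       95        271
10      sgd       84        135
6       sgd       77        126
0       sgd       67         98
1       sgd       75         83
8   rmsprop       94         27
3   adagrad       93         21
11     adam       42          8
take first 4 rows:
       opt  lr_x1e4  loss_x100
4  rmsprop       75        490
9     adam       81        317
5  rmsprop       98        296
2  rmsprop       47        280
take 2 rows with smallest lr_x1e4:
       opt  lr_x1e4  loss_x100
2  rmsprop       47        280
4  rmsprop       75        490
add column loss_x100_plus_lr_x1e4 = t['loss_x100'] + t['lr_x1e4']:
       opt  lr_x1e4  loss_x100  loss_x100_plus_lr_x1e4
2  rmsprop       47        280                     327
4  rmsprop       75        490                     565
Taking the value at position 0, column 'loss_x100_plus_lr_x1e4' gives 327.

327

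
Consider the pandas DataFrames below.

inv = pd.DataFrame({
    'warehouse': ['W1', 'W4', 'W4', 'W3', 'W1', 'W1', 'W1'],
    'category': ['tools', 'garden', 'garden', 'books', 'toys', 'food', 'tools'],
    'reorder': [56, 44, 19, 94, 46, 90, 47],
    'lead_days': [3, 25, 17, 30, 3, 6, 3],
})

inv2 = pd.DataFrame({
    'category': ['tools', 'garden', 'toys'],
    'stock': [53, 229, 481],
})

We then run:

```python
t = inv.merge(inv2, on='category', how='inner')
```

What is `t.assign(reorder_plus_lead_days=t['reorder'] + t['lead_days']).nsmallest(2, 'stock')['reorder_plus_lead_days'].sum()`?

109

merge on 'category' (how='inner') → 5 rows:
  warehouse category  reorder  lead_days  stock
0        W1    tools       56          3     53
1        W4   garden       44         25    229
2        W4   garden       19         17    229
3        W1     toys       46          3    481
4        W1    tools       47          3     53
add column reorder_plus_lead_days = t['reorder'] + t['lead_days']:
  warehouse category  reorder  lead_days  stock  reorder_plus_lead_days
0        W1    tools       56          3     53                      59
1        W4   garden       44         25    229                      69
2        W4   garden       19         17    229                      36
3        W1     toys       46          3    481                      49
4        W1    tools       47          3     53                      50
take 2 rows with smallest stock:
  warehouse category  reorder  lead_days  stock  reorder_plus_lead_days
0        W1    tools       56          3     53                      59
4        W1    tools       47          3     53                      50
So sum() = 109.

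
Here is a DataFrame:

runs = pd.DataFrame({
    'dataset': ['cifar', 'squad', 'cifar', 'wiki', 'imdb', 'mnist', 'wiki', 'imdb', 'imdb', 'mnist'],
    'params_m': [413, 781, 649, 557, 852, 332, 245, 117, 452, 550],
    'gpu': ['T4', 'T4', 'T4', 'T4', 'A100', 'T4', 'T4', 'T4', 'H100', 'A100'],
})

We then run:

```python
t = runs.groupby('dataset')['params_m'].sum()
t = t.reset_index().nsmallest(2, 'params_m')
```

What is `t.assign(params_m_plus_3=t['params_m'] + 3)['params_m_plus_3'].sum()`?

1589

group by dataset, sum of params_m:
dataset
cifar    1062
imdb     1421
mnist     882
squad     781
wiki      802
Name: params_m, dtype: int64
reset_index():
  dataset  params_m
0   cifar      1062
1    imdb      1421
2   mnist       882
3   squad       781
4    wiki       802
take 2 rows with smallest params_m:
  dataset  params_m
3   squad       781
4    wiki       802
add column params_m_plus_3 = t['params_m'] + 3:
  dataset  params_m  params_m_plus_3
3   squad       781              784
4    wiki       802              805
The sum of column 'params_m_plus_3' is 1589.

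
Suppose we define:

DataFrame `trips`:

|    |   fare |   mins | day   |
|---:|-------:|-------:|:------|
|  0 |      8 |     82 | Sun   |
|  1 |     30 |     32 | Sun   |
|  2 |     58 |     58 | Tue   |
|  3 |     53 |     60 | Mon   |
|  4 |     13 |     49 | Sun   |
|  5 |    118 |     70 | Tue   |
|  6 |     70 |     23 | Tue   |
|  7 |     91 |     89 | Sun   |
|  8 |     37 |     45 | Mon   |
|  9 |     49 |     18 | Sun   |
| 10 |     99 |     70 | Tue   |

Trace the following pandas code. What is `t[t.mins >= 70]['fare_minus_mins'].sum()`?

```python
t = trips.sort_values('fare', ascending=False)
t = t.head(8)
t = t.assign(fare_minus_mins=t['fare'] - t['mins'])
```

79

sort by fare descending:
    fare  mins  day
5    118    70  Tue
10    99    70  Tue
7     91    89  Sun
6     70    23  Tue
2     58    58  Tue
3     53    60  Mon
9     49    18  Sun
8     37    45  Mon
1     30    32  Sun
4     13    49  Sun
0      8    82  Sun
take first 8 rows:
    fare  mins  day
5    118    70  Tue
10    99    70  Tue
7     91    89  Sun
6     70    23  Tue
2     58    58  Tue
3     53    60  Mon
9     49    18  Sun
8     37    45  Mon
add column fare_minus_mins = t['fare'] - t['mins']:
    fare  mins  day  fare_minus_mins
5    118    70  Tue               48
10    99    70  Tue               29
7     91    89  Sun                2
6     70    23  Tue               47
2     58    58  Tue                0
3     53    60  Mon               -7
9     49    18  Sun               31
8     37    45  Mon               -8
filter rows where mins >= 70:
    fare  mins  day  fare_minus_mins
5    118    70  Tue               48
10    99    70  Tue               29
7     91    89  Sun                2
Taking the sum of column 'fare_minus_mins' gives 79.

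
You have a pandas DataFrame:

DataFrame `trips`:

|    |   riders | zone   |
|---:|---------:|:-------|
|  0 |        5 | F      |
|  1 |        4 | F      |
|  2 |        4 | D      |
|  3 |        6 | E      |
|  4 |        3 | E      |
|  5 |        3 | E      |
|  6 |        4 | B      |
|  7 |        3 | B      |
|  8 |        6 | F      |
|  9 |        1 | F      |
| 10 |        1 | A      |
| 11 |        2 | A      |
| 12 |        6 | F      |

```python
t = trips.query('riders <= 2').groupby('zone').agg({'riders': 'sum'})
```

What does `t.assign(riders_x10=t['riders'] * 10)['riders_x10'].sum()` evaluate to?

40

filter rows where riders <= 2:
    riders zone
9        1    F
10       1    A
11       2    A
group by zone, sum of riders:
      riders
zone        
A          3
F          1
add column riders_x10 = t['riders'] * 10:
      riders  riders_x10
zone                    
A          3          30
F          1          10
Reading off the sum of column 'riders_x10', we get 40.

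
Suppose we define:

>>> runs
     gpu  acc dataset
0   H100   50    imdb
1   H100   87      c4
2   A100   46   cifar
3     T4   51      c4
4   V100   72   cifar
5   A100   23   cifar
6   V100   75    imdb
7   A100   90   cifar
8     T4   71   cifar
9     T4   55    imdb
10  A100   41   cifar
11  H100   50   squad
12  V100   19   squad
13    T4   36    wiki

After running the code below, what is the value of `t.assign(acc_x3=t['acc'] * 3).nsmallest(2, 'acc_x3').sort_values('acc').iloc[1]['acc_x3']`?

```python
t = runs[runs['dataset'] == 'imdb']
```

filter rows where dataset == 'imdb':
    gpu  acc dataset
0  H100   50    imdb
6  V100   75    imdb
9    T4   55    imdb
add column acc_x3 = t['acc'] * 3:
    gpu  acc dataset  acc_x3
0  H100   50    imdb     150
6  V100   75    imdb     225
9    T4   55    imdb     165
take 2 rows with smallest acc_x3:
    gpu  acc dataset  acc_x3
0  H100   50    imdb     150
9    T4   55    imdb     165
sort by acc:
    gpu  acc dataset  acc_x3
0  H100   50    imdb     150
9    T4   55    imdb     165

165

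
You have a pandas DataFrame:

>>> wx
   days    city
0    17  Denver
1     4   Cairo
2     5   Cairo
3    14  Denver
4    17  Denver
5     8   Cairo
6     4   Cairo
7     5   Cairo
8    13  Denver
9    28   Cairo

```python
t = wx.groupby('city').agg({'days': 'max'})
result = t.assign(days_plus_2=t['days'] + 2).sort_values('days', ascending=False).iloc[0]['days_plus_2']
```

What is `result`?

30

group by city, max of days:
        days
city        
Cairo     28
Denver    17
add column days_plus_2 = t['days'] + 2:
        days  days_plus_2
city                     
Cairo     28           30
Denver    17           19
sort by days descending:
        days  days_plus_2
city                     
Cairo     28           30
Denver    17           19
Taking the value at position 0, column 'days_plus_2' gives 30.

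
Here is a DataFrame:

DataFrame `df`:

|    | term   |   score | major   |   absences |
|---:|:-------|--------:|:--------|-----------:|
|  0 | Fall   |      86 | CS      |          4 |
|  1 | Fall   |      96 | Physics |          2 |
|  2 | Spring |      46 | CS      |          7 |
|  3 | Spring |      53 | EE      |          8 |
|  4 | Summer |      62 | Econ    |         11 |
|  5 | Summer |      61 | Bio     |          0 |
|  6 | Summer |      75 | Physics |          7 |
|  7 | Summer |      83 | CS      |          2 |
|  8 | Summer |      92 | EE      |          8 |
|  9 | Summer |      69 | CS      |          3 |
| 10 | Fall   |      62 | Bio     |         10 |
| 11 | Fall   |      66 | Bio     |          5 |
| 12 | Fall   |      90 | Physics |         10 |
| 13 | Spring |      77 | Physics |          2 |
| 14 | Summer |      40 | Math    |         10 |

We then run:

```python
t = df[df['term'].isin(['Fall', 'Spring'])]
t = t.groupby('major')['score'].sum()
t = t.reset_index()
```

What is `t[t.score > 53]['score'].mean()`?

filter rows where term in ['Fall', 'Spring']:
      term  score    major  absences
0     Fall     86       CS         4
1     Fall     96  Physics         2
2   Spring     46       CS         7
3   Spring     53       EE         8
10    Fall     62      Bio        10
11    Fall     66      Bio         5
12    Fall     90  Physics        10
13  Spring     77  Physics         2
group by major, sum of score:
major
Bio        128
CS         132
EE          53
Physics    263
Name: score, dtype: int64
reset_index():
     major  score
0      Bio    128
1       CS    132
2       EE     53
3  Physics    263
filter rows where score > 53:
     major  score
0      Bio    128
1       CS    132
3  Physics    263
Then the mean of column 'score': 174.333333333

174.333333333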